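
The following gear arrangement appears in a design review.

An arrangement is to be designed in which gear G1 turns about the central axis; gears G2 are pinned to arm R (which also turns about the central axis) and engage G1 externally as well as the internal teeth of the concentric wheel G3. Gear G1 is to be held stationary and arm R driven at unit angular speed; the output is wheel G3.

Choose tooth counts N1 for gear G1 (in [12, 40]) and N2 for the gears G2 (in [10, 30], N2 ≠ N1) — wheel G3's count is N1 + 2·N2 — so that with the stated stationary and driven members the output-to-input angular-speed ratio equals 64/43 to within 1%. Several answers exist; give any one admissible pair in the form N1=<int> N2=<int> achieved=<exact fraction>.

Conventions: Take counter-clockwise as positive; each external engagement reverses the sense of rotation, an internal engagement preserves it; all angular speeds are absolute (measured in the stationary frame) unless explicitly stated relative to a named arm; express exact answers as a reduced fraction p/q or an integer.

class = planetary set [ratio 64/43 wanted; Willis about the carrier]
Willis with ω_sun = 0: ω_ring/ω_arm = (N1+N3)/N3; set equal to 64/43  ⇒  N3/N1 = 1/(64/43 − 1) = 43/21
N3 = N1 + 2·N2  ⇒  N2/N1 = (N3/N1 − 1)/2 = (43/21 − 1)/2 = 11/21
smallest multiple with N1 ≥ 12 and N2 ≥ 10: k = 1  ⇒  N1 = 1·21 = 21, N2 = 1·11 = 11 (N1 ≤ 40, N2 ≤ 30, N2 ≠ N1 ✓), N3 = 21 + 2·11 = 43
check: (N1+N3)/N3 with N1 = 21, N3 = 43 gives 64/43; |achieved − target| = 0 ≤ 16/1075 ✓

N1=21 N2=11 achieved=64/43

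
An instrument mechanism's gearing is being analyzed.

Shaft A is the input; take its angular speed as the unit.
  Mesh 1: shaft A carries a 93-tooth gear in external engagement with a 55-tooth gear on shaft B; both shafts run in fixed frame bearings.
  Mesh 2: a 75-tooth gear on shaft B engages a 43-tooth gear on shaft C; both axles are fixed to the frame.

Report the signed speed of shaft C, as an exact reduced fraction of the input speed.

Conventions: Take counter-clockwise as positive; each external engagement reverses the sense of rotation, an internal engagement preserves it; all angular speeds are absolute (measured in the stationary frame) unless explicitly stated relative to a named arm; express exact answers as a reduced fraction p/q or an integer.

1395/473

2-mesh fixed-axis compound train (all bearings frame-fixed)
mesh 1 [93T→55T]: |ω|/ω_in = 1×93/55 = 93/55, sense flips to −
mesh 2 [75T→43T]: |ω|/ω_in = (93/55)×75/43 = 1395/473, sense flips to +
signed output speed (× input speed) = 1395/473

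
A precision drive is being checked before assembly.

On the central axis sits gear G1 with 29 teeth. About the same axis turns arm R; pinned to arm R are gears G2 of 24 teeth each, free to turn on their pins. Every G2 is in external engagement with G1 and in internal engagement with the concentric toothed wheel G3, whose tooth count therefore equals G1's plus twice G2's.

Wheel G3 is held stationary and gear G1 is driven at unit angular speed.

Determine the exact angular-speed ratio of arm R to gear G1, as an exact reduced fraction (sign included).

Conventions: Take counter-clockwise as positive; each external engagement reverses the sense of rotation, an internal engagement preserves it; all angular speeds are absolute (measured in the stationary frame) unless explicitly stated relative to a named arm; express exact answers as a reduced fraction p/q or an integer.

recognized (axles ride arm R): planetary set, 29/24/77 teeth
ring teeth: 29 + 2·24 = 77
29(ω_sun−ω_arm) = −77(ω_ring−ω_arm),  ω_ring = 0, ω_sun = 1
29(1−ω_arm) = −77(0−ω_arm)  ⇒  106·ω_arm = 29  ⇒  ω_arm = 29/106
ω_out/ω_in = 29/106

29/106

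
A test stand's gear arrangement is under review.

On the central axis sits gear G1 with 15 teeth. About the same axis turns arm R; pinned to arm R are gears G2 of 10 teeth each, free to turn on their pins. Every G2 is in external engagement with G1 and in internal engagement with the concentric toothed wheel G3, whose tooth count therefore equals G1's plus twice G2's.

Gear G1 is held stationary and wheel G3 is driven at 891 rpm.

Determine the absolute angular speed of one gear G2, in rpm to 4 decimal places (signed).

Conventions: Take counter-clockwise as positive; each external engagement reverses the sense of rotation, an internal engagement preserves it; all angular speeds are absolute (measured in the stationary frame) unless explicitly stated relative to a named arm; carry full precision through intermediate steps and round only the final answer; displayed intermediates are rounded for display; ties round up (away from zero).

+1559.2500 rpm

class = planetary set [G3 = 15+2·10 = 35; Willis about the carrier]
normalise by the input: solve with ω_ring = 1, then scale by 891 rpm
ring teeth: 15 + 2·10 = 35
15(ω_sun−ω_arm) = −35(ω_ring−ω_arm),  ω_sun = 0, ω_ring = 1
15(0−ω_arm) = −35(1−ω_arm)  ⇒  50·ω_arm = 35  ⇒  ω_arm = 7/10
sun–planet mesh: 15·(0−7/10) = −10·(ω_p−ω_arm)  ⇒  ω_p−ω_arm = 21/20
ω_p = 7/10 + 21/20 = 7/4
scale: ω_p = 7/4 × 891 rpm = +1559.2500 rpm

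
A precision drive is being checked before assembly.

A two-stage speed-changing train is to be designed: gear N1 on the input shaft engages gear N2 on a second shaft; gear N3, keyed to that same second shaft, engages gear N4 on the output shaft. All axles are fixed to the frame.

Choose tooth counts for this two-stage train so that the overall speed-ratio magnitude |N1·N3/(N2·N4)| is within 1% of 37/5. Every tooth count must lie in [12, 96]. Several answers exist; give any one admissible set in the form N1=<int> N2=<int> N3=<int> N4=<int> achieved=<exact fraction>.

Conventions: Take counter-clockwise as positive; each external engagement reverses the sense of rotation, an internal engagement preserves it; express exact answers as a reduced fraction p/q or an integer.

N1=18 N2=12 N3=74 N4=15 achieved=37/5

2-stage fixed-axis compound train for ratio 37/5
target = 37/5 in lowest terms: an exact hit needs N1·N3 = k·37 and N2·N4 = k·5 for one integer k, every count in [12, 96]; additionally prefer no 1:1 stage (N1 ≠ N2, N3 ≠ N4)
k = 1…35: no 1:1-free in-range split of k·37 and k·5 into factor pairs; take k = 36
k = 36: N1·N3 = 1332 = 18·74, N2·N4 = 180 = 12·15
achieved = 18·74/(12·15) = 37/5; |achieved − target| = 0 ≤ 37/500 ✓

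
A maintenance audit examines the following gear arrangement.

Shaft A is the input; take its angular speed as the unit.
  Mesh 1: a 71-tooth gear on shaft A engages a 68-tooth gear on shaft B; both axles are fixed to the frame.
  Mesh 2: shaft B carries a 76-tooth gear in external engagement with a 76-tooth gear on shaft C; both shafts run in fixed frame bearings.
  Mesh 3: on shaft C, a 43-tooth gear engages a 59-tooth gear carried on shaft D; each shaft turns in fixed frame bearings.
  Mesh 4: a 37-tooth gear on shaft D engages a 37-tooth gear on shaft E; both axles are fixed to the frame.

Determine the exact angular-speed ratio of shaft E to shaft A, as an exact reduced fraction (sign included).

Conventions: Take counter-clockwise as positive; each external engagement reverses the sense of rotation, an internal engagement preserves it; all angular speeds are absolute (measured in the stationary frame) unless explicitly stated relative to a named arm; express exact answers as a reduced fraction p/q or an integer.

3053/4012

class = fixed-axis compound train [4 meshes; 4 ratios multiply, 4 sense flips]
mesh 1 [71T→68T]: running ratio 71/68, sense −
mesh 2 [76T→76T]: running ratio 71/68, sense +
mesh 3 [43T→59T]: running ratio 3053/4012, sense −
mesh 4 [37T→37T]: running ratio 3053/4012, sense +
ω_out/ω_in = 3053/4012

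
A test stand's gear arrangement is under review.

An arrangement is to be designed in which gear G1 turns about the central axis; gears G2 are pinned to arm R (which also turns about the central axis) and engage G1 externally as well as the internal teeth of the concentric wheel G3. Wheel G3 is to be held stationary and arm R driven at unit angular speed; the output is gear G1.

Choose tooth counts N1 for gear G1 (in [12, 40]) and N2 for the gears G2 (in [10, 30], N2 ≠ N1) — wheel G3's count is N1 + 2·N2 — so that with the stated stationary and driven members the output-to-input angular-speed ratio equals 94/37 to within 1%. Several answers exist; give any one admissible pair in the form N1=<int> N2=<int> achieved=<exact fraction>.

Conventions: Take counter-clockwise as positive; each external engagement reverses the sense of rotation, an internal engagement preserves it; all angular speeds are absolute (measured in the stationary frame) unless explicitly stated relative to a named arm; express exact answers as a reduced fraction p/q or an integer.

N1=37 N2=10 achieved=94/37

design class (target 94/37): planetary set
Willis with ω_ring = 0: ω_sun/ω_arm = (N1+N3)/N1; set equal to 94/37  ⇒  N3/N1 = 94/37 − 1 = 57/37
N3 = N1 + 2·N2  ⇒  N2/N1 = (N3/N1 − 1)/2 = (57/37 − 1)/2 = 10/37
smallest multiple with N1 ≥ 12 and N2 ≥ 10: k = 1  ⇒  N1 = 1·37 = 37, N2 = 1·10 = 10 (N1 ≤ 40, N2 ≤ 30, N2 ≠ N1 ✓), N3 = 37 + 2·10 = 57
check: (N1+N3)/N1 with N1 = 37, N3 = 57 gives 94/37; |achieved − target| = 0 ≤ 47/1850 ✓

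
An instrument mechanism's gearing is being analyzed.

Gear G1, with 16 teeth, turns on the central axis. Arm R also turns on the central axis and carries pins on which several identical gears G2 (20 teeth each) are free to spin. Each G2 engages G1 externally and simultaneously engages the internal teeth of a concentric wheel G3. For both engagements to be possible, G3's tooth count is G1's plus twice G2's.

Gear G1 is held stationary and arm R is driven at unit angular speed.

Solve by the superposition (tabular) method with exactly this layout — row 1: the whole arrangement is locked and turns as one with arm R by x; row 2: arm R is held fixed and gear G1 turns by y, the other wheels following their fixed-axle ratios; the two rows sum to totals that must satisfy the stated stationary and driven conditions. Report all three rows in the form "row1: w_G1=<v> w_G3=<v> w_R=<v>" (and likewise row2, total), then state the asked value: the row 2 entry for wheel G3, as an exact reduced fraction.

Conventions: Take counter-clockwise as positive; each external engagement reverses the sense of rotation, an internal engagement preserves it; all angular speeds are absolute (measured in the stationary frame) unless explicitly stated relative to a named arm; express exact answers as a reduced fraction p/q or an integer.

recognized (axles ride arm R): planetary set, 16/20/56 teeth
row 1: whole set turns with the arm by x
superposition row 2 [arm held]: sun y, ring −(16/56)·y, arm 0
boundary: total ω_sun = x + y = 0 and total ω_arm = x = 1  ⇒  y = -1, x = 1
row 2 ring = −(16/56)·(-1) = 2/7
totals (row 1 + row 2): sun 1 + (-1) = 0, ring 1 + 2/7 = 9/7, arm 1 + 0 = 1
asked cell (row2, ring) = 2/7

row1: w_G1=1 w_G3=1 w_R=1
row2: w_G1=-1 w_G3=2/7 w_R=0
total: w_G1=0 w_G3=9/7 w_R=1
asked value: 2/7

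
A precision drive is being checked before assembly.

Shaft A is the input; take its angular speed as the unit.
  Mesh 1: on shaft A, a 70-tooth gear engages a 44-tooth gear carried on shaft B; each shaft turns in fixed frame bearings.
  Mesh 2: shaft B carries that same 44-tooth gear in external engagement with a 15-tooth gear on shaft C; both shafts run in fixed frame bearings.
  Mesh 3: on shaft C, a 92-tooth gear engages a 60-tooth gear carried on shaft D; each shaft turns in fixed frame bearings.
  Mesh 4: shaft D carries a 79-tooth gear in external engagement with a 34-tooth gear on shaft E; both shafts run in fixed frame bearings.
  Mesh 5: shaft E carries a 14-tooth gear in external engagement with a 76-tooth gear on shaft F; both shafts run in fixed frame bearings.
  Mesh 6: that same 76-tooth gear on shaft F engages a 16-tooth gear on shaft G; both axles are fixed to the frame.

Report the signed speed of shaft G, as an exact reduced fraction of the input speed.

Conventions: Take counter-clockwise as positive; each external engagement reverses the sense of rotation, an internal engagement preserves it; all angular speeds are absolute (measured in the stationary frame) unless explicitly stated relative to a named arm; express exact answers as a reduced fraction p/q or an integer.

6-mesh fixed-axis compound train (all bearings frame-fixed)
mesh 1 [70T→44T]: |ω|/ω_in = 1×70/44 = 35/22, sense flips to −
mesh 2 [44T→15T]: |ω|/ω_in = (35/22)×44/15 = 14/3, sense flips to +
mesh 3 [92T→60T]: |ω|/ω_in = (14/3)×92/60 = 322/45, sense flips to −
mesh 4 [79T→34T]: |ω|/ω_in = (322/45)×79/34 = 12719/765, sense flips to +
mesh 5 [14T→76T]: |ω|/ω_in = (12719/765)×14/76 = 89033/29070, sense flips to −
mesh 6 [76T→16T]: |ω|/ω_in = (89033/29070)×76/16 = 89033/6120, sense flips to +
signed output speed (× input speed) = 89033/6120

89033/6120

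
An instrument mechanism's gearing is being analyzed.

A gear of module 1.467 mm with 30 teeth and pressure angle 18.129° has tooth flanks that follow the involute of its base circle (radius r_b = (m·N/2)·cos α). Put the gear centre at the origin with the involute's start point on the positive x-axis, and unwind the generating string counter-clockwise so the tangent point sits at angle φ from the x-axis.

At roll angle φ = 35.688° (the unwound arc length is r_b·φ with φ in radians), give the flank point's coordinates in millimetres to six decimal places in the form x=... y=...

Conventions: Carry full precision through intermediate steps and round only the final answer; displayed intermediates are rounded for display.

x=24.584307 y=1.620102

single-mesh involute tooth geometry (30T wheel at module 1.467)
pitch radius r_p = m·N/2 = 1.467·30/2 = 22.005000
base radius r_b = r_p·cos α = 22.005000·cos 18.129° = 20.912636
roll angle φ = 35.688° = 0.62287310 rad
x = r_b·(cos φ + φ·sin φ) = 24.584307
y = r_b·(sin φ − φ·cos φ) = 1.620102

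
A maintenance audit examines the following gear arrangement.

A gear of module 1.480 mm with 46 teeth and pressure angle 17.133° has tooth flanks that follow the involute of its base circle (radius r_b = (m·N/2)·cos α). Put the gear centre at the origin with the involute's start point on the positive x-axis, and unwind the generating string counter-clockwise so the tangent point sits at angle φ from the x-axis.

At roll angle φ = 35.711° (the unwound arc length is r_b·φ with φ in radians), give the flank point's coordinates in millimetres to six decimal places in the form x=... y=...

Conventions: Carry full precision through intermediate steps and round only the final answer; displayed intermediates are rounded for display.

recognized (one wheel, involute flank): single-mesh tooth geometry, m = 1.480, N = 46
pitch radius r_p = m·N/2 = 1.480·46/2 = 34.040000
base radius r_b = r_p·cos α = 34.040000·cos 17.133° = 32.529424
roll angle φ = 35.711° = 0.62327453 rad
x = r_b·(cos φ + φ·sin φ) = 38.247284
y = r_b·(sin φ − φ·cos φ) = 2.524803

x=38.247284 y=2.524803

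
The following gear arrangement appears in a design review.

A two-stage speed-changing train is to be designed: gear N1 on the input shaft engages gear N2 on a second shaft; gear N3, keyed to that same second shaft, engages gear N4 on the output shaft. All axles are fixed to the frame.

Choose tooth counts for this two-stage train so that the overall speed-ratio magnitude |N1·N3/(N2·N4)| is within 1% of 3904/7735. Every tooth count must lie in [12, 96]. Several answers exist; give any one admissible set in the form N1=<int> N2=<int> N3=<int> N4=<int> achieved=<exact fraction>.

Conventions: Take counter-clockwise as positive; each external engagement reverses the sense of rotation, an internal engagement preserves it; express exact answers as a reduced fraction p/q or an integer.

design class (target 3904/7735): fixed-axis compound train
target = 3904/7735 in lowest terms: an exact hit needs N1·N3 = k·3904 and N2·N4 = k·7735 for one integer k, every count in [12, 96]; additionally prefer no 1:1 stage (N1 ≠ N2, N3 ≠ N4)
k = 1: N1·N3 = 3904 = 61·64, N2·N4 = 7735 = 85·91
achieved = 61·64/(85·91) = 3904/7735; |achieved − target| = 0 ≤ 976/193375 ✓

N1=61 N2=85 N3=64 N4=91 achieved=3904/7735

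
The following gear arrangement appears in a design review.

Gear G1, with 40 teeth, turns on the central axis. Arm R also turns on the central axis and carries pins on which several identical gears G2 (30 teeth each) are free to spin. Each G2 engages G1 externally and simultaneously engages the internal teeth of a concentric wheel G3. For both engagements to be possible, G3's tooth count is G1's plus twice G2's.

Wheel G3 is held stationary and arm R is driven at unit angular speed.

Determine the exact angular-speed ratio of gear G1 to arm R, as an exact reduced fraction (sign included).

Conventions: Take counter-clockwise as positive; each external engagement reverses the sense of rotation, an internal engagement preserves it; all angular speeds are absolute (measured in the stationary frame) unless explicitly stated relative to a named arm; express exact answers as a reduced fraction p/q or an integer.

7/2

recognized (axles ride arm R): planetary set, 40/30/100 teeth
ring teeth: 40 + 2·30 = 100
40(ω_sun−ω_arm) = −100(ω_ring−ω_arm),  ω_ring = 0, ω_arm = 1
ω_sun = 1 − (100/40)(0−1) = 7/2
ω_out/ω_in = 7/2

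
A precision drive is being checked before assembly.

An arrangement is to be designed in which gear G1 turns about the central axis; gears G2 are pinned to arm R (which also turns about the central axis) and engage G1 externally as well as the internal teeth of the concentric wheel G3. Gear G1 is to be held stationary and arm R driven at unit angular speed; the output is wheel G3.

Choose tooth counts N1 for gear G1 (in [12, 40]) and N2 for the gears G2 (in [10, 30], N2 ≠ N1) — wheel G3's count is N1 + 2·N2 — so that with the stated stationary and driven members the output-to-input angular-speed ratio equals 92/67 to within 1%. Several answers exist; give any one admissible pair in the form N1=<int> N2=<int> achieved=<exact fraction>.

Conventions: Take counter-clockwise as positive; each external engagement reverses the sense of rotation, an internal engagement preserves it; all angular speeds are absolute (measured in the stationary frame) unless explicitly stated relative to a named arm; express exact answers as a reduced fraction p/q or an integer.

planetary set to be sized for 92/67 (Willis relation)
Willis with ω_sun = 0: ω_ring/ω_arm = (N1+N3)/N3; set equal to 92/67  ⇒  N3/N1 = 1/(92/67 − 1) = 67/25
N3 = N1 + 2·N2  ⇒  N2/N1 = (N3/N1 − 1)/2 = (67/25 − 1)/2 = 21/25
smallest multiple with N1 ≥ 12 and N2 ≥ 10: k = 1  ⇒  N1 = 1·25 = 25, N2 = 1·21 = 21 (N1 ≤ 40, N2 ≤ 30, N2 ≠ N1 ✓), N3 = 25 + 2·21 = 67
check: (N1+N3)/N3 with N1 = 25, N3 = 67 gives 92/67; |achieved − target| = 0 ≤ 23/1675 ✓

N1=25 N2=21 achieved=92/67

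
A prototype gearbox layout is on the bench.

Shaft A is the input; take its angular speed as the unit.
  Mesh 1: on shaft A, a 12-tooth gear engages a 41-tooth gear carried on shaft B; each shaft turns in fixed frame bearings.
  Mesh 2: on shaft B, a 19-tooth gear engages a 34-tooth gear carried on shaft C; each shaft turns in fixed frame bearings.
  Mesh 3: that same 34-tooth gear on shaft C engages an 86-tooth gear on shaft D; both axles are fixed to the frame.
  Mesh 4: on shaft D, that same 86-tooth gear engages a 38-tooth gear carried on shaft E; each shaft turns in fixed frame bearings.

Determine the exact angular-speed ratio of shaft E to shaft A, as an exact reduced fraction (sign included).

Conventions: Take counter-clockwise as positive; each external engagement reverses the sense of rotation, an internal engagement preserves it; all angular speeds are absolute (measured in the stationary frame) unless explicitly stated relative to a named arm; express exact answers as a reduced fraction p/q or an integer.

class = fixed-axis compound train [4 meshes; 4 ratios multiply, 4 sense flips]
mesh 1 [12T→41T]: running ratio 12/41, sense −
mesh 2 [19T→34T]: running ratio 114/697, sense +
mesh 3 [34T→86T]: running ratio 114/1763, sense −
mesh 4 [86T→38T]: running ratio 6/41, sense +
ω_out/ω_in = 6/41

6/41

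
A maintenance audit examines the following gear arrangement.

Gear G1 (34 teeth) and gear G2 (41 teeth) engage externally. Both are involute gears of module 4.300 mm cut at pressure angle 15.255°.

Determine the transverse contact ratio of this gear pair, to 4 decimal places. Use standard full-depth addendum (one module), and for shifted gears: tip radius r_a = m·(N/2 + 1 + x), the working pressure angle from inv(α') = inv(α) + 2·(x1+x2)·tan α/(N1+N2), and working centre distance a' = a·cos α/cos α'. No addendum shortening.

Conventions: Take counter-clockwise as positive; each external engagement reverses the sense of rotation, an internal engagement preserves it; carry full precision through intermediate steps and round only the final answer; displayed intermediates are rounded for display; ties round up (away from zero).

topology: single-mesh involute geometry — m = 4.300, 34T/41T pair
base radii: r_b1 = 70.524275, r_b2 = 85.043979
tip radii: r_a1 = 77.400000, r_a2 = 92.450000
no profile shift: α' = α, a' = a
action lengths: √(r_a1²−r_b1²) = 31.891795, √(r_a2²−r_b2²) = 36.256367
base pitch p_b = π·m·cos α = 13.032856
CR = (31.891795 + 36.256367 − 161.250000·sin 15.25500°)/13.032856 = 1.973535
contact ratio ≈ 1.9735

1.9735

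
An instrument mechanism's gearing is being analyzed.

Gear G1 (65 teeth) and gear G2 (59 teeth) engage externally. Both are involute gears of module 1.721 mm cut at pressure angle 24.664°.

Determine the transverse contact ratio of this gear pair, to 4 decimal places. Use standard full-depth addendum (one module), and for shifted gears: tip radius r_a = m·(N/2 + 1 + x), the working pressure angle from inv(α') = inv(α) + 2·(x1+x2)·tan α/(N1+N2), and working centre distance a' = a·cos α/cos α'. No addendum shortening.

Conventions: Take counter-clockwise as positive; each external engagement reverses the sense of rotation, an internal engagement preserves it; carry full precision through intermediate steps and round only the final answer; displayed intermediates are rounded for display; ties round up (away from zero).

recognized (one external pair, fixed centres): single-mesh tooth geometry, m = 1.721, N1 = 65, N2 = 59
base radii: r_b1 = 50.829809, r_b2 = 46.137827
tip radii: r_a1 = 57.653500, r_a2 = 52.490500
no profile shift: α' = α, a' = a
action lengths: √(r_a1²−r_b1²) = 27.207657, √(r_a2²−r_b2²) = 25.031052
base pitch p_b = π·m·cos α = 4.913432
CR = (27.207657 + 25.031052 − 106.702000·sin 24.66400°)/4.913432 = 1.569651
contact ratio ≈ 1.5697

1.5697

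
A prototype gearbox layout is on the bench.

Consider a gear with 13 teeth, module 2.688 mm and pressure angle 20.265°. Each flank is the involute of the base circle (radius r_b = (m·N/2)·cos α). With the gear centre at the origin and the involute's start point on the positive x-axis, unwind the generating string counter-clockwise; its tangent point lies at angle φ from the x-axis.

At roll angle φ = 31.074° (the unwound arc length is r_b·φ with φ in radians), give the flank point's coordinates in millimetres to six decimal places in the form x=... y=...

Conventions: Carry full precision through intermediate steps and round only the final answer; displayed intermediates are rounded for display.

x=18.626637 y=0.846186

class = single-mesh tooth geometry [base-circle involute, m = 2.688, 13T]
pitch radius r_p = m·N/2 = 2.688·13/2 = 17.472000
base radius r_b = r_p·cos α = 17.472000·cos 20.265° = 16.390495
roll angle φ = 31.074° = 0.54234361 rad
x = r_b·(cos φ + φ·sin φ) = 18.626637
y = r_b·(sin φ − φ·cos φ) = 0.846186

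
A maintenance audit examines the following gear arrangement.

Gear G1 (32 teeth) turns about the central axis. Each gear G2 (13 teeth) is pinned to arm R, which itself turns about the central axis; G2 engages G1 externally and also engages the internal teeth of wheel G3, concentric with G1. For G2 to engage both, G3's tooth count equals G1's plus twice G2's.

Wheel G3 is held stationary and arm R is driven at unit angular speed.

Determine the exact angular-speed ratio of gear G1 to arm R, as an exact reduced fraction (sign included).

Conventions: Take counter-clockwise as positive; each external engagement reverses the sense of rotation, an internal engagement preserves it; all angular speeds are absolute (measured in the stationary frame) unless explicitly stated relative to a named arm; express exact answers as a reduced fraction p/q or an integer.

recognized (axles ride arm R): planetary set, 32/13/58 teeth
ring teeth: 32 + 2·13 = 58
32(ω_sun−ω_arm) = −58(ω_ring−ω_arm),  ω_ring = 0, ω_arm = 1
ω_sun = 1 − (58/32)(0−1) = 45/16
ω_out/ω_in = 45/16

45/16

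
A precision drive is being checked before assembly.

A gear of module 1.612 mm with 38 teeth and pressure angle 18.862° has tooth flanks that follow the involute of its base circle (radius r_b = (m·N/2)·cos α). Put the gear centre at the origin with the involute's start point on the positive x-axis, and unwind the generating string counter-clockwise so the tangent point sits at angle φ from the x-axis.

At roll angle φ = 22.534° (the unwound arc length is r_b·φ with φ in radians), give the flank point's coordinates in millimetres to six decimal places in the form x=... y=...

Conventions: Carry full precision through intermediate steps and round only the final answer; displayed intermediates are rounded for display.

x=31.138889 y=0.578683

topology: single-mesh involute geometry — m = 1.612, N = 38
pitch radius r_p = m·N/2 = 1.612·38/2 = 30.628000
base radius r_b = r_p·cos α = 30.628000·cos 18.862° = 28.983276
roll angle φ = 22.534° = 0.39329249 rad
x = r_b·(cos φ + φ·sin φ) = 31.138889
y = r_b·(sin φ − φ·cos φ) = 0.578683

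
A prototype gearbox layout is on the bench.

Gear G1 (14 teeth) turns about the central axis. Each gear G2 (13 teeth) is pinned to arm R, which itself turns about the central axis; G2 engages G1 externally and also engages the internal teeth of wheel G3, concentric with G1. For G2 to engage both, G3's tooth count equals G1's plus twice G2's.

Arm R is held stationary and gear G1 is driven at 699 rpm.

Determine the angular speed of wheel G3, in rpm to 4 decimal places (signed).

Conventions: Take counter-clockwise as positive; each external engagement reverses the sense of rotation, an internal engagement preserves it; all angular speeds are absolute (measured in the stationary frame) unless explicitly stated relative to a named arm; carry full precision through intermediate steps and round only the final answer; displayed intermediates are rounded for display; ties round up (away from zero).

-244.6500 rpm

topology: planetary set — G1 14T / G2 13T / G3 40T, arm = carrier (Willis)
normalise by the input: solve with ω_sun = 1, then scale by 699 rpm
ring teeth: 14 + 2·13 = 40
14(ω_sun−ω_arm) = −40(ω_ring−ω_arm),  ω_arm = 0, ω_sun = 1
ω_ring = 0 − (14/40)(1−0) = -7/20
scale: ω_ring = -7/20 × 699 rpm = -244.6500 rpm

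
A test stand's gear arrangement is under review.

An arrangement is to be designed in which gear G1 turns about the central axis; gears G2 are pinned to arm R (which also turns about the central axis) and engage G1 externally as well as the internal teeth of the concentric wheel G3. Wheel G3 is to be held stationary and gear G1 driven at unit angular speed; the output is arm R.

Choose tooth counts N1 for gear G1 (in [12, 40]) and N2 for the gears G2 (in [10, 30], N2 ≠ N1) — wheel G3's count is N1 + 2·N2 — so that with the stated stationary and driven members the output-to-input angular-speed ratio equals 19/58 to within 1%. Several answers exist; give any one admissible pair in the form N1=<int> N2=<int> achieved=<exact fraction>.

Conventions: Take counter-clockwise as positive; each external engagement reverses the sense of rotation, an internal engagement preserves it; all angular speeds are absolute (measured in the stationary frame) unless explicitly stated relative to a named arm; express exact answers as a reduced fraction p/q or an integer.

N1=19 N2=10 achieved=19/58

topology: planetary set — design target 19/58, arm = carrier (Willis)
Willis with ω_ring = 0: ω_arm/ω_sun = N1/(N1+N3); set equal to 19/58  ⇒  N3/N1 = 1/(19/58) − 1 = 39/19
N3 = N1 + 2·N2  ⇒  N2/N1 = (N3/N1 − 1)/2 = (39/19 − 1)/2 = 10/19
smallest multiple with N1 ≥ 12 and N2 ≥ 10: k = 1  ⇒  N1 = 1·19 = 19, N2 = 1·10 = 10 (N1 ≤ 40, N2 ≤ 30, N2 ≠ N1 ✓), N3 = 19 + 2·10 = 39
check: N1/(N1+N3) with N1 = 19, N3 = 39 gives 19/58; |achieved − target| = 0 ≤ 19/5800 ✓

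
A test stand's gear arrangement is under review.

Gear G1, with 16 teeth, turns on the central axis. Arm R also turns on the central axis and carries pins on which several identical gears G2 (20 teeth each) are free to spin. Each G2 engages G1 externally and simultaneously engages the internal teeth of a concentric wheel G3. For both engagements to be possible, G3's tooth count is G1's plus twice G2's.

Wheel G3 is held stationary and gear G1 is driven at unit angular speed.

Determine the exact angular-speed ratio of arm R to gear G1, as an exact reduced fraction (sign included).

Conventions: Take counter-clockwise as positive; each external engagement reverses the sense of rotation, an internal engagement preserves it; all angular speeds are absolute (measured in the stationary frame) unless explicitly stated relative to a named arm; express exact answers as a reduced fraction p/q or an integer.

2/9

recognized (axles ride arm R): planetary set, 16/20/56 teeth
ring teeth: 16 + 2·20 = 56
16(ω_sun−ω_arm) = −56(ω_ring−ω_arm),  ω_ring = 0, ω_sun = 1
16(1−ω_arm) = −56(0−ω_arm)  ⇒  72·ω_arm = 16  ⇒  ω_arm = 2/9
ω_out/ω_in = 2/9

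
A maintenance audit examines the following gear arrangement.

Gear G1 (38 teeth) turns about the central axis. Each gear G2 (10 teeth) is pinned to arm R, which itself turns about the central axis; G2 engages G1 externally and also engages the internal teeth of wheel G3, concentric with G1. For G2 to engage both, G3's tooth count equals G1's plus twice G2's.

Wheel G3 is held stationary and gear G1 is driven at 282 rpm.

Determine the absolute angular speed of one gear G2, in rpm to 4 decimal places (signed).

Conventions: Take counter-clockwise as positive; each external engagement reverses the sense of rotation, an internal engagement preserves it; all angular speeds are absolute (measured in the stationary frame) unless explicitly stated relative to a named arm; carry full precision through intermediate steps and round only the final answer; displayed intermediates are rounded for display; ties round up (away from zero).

topology: planetary set — G1 38T / G2 10T / G3 58T, arm = carrier (Willis)
normalise by the input: solve with ω_sun = 1, then scale by 282 rpm
ring teeth: 38 + 2·10 = 58
38(ω_sun−ω_arm) = −58(ω_ring−ω_arm),  ω_ring = 0, ω_sun = 1
38(1−ω_arm) = −58(0−ω_arm)  ⇒  96·ω_arm = 38  ⇒  ω_arm = 19/48
sun–planet mesh: 38·(1−19/48) = −10·(ω_p−ω_arm)  ⇒  ω_p−ω_arm = -551/240
ω_p = 19/48 − 551/240 = -19/10
scale: ω_p = -19/10 × 282 rpm = -535.8000 rpm

-535.8000 rpm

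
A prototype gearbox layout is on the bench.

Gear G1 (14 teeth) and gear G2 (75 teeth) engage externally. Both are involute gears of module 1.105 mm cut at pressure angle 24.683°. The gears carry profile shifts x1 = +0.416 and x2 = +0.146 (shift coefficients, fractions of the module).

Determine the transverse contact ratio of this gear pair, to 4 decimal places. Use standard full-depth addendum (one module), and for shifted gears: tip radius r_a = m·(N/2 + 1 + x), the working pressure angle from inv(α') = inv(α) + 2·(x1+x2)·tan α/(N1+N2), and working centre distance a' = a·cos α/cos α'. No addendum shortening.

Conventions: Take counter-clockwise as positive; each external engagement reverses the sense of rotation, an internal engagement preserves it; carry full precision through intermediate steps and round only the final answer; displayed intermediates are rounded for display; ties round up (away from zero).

1.3625

topology: single-mesh involute geometry — m = 1.105, 14T/75T pair
base radii: r_b1 = 7.028269, r_b2 = 37.651444
tip radii: r_a1 = 9.299680, r_a2 = 42.703830
inv(α') = inv(24.683°) + 2·(+0.416+0.146)·tan α/(14+75) = 0.03459382  ⇒  α' = 26.15473°
a' = a·cos α / cos α' = 49.1725·cos 24.683°/cos 26.15473° = 49.776480
action lengths: √(r_a1²−r_b1²) = 6.089949, √(r_a2²−r_b2²) = 20.149092
base pitch p_b = π·m·cos α = 3.154280
CR = (6.089949 + 20.149092 − 49.776480·sin 26.15473°)/3.154280 = 1.362507
contact ratio ≈ 1.3625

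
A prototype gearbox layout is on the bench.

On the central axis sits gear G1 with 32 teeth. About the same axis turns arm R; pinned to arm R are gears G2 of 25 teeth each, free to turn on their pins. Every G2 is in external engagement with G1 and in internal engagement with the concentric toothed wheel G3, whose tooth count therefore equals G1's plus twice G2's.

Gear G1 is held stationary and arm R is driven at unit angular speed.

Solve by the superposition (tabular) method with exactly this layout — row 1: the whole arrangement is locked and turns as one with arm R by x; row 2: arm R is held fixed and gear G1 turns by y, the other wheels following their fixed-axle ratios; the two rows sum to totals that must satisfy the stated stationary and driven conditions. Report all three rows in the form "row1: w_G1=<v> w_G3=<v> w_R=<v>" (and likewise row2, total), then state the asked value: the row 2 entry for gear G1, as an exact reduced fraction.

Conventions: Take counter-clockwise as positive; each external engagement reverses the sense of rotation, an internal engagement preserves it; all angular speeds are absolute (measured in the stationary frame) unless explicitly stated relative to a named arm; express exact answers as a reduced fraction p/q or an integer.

class = planetary set [G3 = 32+2·25 = 82; Willis about the carrier]
superposition row 1 [locked train]: every member turns x
row 2 (arm held, sun turns y): ω_ring = −(32/82)·y, ω_arm = 0
boundary: total ω_sun = x + y = 0 and total ω_arm = x = 1  ⇒  y = -1, x = 1
row 2 ring = −(32/82)·(-1) = 16/41
totals (row 1 + row 2): sun 1 + (-1) = 0, ring 1 + 16/41 = 57/41, arm 1 + 0 = 1
asked cell (row2, sun) = -1

row1: w_G1=1 w_G3=1 w_R=1
row2: w_G1=-1 w_G3=16/41 w_R=0
total: w_G1=0 w_G3=57/41 w_R=1
asked value: -1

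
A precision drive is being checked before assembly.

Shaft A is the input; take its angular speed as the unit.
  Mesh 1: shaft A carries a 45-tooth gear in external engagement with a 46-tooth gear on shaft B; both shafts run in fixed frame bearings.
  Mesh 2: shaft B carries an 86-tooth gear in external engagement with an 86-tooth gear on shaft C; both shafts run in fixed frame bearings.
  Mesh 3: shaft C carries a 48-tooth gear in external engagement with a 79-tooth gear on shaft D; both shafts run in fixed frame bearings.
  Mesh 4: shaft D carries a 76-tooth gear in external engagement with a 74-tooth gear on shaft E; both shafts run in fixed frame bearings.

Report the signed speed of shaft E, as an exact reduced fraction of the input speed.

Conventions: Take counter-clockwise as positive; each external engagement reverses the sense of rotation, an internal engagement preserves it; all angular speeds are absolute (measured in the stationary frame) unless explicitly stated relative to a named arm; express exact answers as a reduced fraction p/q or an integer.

41040/67229

4-mesh fixed-axis compound train (all bearings frame-fixed)
mesh 1 [45T→46T]: |ω|/ω_in = 1×45/46 = 45/46, sense flips to −
mesh 2 [86T→86T]: |ω|/ω_in = (45/46)×86/86 = 45/46, sense flips to +
mesh 3 [48T→79T]: |ω|/ω_in = (45/46)×48/79 = 1080/1817, sense flips to −
mesh 4 [76T→74T]: |ω|/ω_in = (1080/1817)×76/74 = 41040/67229, sense flips to +
signed output speed (× input speed) = 41040/67229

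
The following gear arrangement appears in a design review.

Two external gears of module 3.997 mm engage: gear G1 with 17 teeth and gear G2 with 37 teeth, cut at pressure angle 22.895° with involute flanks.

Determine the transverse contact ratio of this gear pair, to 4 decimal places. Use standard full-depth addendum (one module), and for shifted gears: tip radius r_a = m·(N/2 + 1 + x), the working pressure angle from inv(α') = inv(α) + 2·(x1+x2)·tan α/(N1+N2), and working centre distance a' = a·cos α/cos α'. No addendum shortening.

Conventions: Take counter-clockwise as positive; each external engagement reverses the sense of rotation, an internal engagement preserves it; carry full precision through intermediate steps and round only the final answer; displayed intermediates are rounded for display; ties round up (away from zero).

single-mesh involute tooth geometry (17T engaging 37T at module 3.997)
base radii: r_b1 = 31.297967, r_b2 = 68.119105
tip radii: r_a1 = 37.971500, r_a2 = 77.941500
no profile shift: α' = α, a' = a
action lengths: √(r_a1²−r_b1²) = 21.500513, √(r_a2²−r_b2²) = 37.876971
base pitch p_b = π·m·cos α = 11.567702
CR = (21.500513 + 37.876971 − 107.919000·sin 22.89500°)/11.567702 = 1.503522
contact ratio ≈ 1.5035

1.5035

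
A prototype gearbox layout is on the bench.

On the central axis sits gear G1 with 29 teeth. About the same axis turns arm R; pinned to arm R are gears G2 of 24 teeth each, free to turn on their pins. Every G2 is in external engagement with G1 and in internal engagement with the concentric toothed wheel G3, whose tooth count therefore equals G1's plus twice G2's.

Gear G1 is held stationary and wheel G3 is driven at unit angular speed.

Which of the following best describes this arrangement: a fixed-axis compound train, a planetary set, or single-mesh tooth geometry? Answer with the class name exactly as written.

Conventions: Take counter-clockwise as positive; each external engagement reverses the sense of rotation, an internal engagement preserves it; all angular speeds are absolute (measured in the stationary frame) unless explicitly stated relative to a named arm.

recognized (axles ride arm R): planetary set, 29/24/77 teeth
classification: planetary set

planetary set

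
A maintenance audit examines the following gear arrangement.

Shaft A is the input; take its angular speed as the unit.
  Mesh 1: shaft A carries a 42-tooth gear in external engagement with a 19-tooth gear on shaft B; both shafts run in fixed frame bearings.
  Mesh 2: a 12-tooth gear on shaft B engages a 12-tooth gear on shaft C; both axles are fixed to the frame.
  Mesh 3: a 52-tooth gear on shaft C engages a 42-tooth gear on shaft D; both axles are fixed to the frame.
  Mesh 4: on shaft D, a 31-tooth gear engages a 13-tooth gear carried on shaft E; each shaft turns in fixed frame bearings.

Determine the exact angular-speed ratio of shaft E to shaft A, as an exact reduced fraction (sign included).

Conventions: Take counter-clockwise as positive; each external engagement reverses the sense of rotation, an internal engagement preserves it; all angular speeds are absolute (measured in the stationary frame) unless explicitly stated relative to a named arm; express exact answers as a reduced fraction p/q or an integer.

class = fixed-axis compound train [4 meshes; 4 ratios multiply, 4 sense flips]
mesh 1 [42T→19T]: running ratio 42/19, sense −
mesh 2 [12T→12T]: running ratio 42/19, sense +
mesh 3 [52T→42T]: running ratio 52/19, sense −
mesh 4 [31T→13T]: running ratio 124/19, sense +
ω_out/ω_in = 124/19

124/19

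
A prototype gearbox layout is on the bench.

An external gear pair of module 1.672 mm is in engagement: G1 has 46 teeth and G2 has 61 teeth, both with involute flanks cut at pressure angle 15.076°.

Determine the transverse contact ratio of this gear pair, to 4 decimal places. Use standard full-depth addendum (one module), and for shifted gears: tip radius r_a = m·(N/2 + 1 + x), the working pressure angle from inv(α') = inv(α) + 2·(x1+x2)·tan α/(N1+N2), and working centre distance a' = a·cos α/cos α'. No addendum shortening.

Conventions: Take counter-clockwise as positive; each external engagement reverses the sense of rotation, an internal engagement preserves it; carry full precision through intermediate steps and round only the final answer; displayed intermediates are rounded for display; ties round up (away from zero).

2.0969

single-mesh involute tooth geometry (46T engaging 61T at module 1.672)
base radii: r_b1 = 37.132409, r_b2 = 49.240803
tip radii: r_a1 = 40.128000, r_a2 = 52.668000
no profile shift: α' = α, a' = a
action lengths: √(r_a1²−r_b1²) = 15.213173, √(r_a2²−r_b2²) = 18.688541
base pitch p_b = π·m·cos α = 5.071952
CR = (15.213173 + 18.688541 − 89.452000·sin 15.07600°)/5.071952 = 2.096874
contact ratio ≈ 2.0969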